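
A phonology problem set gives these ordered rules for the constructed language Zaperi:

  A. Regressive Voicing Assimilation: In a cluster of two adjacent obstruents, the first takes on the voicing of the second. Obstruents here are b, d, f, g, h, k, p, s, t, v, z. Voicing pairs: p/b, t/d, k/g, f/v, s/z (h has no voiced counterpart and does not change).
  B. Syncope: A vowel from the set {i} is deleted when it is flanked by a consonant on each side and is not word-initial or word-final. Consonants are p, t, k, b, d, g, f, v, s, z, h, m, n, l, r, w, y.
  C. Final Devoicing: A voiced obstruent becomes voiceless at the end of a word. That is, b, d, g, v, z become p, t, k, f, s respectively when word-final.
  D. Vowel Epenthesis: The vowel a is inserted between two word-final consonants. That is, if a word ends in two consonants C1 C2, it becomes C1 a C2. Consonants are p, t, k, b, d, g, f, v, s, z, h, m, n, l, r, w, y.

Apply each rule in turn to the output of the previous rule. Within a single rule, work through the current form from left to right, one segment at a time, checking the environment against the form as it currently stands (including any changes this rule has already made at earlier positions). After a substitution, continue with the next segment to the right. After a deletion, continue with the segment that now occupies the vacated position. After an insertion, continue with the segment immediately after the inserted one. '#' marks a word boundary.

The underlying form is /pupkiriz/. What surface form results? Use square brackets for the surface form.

A Regressive Voicing Assimilation: no change — [pupkiriz]
B Syncope: [pupkiriz] → [pupkrz]
C Final Devoicing: [pupkrz] → [pupkrs]
D Vowel Epenthesis: [pupkrs] → [pupkras]

[pupkras]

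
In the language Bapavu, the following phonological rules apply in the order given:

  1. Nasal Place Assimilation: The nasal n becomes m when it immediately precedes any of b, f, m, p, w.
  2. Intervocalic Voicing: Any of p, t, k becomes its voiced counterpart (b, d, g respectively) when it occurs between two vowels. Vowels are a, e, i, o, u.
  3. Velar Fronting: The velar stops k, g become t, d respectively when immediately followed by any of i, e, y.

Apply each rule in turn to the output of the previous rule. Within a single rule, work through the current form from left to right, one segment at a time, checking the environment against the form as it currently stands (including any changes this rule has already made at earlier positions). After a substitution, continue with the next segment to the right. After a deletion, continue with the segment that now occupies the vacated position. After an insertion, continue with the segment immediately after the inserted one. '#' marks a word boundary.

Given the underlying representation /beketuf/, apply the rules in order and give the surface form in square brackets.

1 Nasal Place Assimilation: no change — [beketuf]
2 Intervocalic Voicing: [beketuf] → [begeduf]
3 Velar Fronting: [begeduf] → [bededuf]

[bededuf]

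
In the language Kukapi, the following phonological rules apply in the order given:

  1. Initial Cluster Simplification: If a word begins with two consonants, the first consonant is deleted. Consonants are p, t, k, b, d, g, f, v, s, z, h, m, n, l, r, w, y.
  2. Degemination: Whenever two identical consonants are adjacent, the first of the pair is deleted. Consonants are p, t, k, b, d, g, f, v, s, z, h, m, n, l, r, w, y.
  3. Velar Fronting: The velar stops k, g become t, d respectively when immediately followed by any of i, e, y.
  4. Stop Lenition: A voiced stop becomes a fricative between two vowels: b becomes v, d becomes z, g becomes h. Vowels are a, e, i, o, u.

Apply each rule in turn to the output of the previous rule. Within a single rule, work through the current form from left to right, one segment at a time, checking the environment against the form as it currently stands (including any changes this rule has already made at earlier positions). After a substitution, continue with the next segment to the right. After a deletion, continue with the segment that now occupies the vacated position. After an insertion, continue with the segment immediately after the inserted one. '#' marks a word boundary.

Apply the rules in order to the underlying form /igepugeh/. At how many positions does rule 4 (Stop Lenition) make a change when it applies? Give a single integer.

2

1 Initial Cluster Simplification: no change — [igepugeh]
2 Degemination: no change — [igepugeh]
3 Velar Fronting: [igepugeh] → [idepudeh]
4 Stop Lenition: [idepudeh] → [izepuzeh]
Rule 4 changed 2 position(s).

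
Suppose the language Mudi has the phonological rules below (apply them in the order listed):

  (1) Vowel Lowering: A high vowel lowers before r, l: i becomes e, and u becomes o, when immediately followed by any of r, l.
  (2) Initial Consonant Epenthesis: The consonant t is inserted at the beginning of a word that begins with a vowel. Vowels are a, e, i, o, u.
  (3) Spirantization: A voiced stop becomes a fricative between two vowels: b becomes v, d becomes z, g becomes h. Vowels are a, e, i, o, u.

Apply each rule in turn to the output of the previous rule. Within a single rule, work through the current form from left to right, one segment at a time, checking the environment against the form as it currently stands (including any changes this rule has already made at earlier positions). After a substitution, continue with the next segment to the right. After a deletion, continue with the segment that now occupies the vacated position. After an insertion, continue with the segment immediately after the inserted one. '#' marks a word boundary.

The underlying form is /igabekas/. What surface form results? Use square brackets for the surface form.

[tihavekas]

(1) Vowel Lowering: no change — [igabekas]
(2) Initial Consonant Epenthesis: [igabekas] → [tigabekas]
(3) Spirantization: [tigabekas] → [tihavekas]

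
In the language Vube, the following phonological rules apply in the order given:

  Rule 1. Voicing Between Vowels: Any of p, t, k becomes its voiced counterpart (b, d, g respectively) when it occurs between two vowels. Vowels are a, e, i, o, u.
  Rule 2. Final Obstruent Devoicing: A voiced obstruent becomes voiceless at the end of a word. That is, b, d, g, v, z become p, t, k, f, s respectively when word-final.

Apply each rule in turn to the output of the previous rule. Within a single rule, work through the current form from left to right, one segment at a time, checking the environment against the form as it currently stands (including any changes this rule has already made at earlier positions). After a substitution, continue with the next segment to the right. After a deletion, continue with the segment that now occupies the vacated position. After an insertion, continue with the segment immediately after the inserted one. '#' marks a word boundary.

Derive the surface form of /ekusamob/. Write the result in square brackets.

[egusamop]

Rule 1 Voicing Between Vowels: [ekusamob] → [egusamob]
Rule 2 Final Obstruent Devoicing: [egusamob] → [egusamop]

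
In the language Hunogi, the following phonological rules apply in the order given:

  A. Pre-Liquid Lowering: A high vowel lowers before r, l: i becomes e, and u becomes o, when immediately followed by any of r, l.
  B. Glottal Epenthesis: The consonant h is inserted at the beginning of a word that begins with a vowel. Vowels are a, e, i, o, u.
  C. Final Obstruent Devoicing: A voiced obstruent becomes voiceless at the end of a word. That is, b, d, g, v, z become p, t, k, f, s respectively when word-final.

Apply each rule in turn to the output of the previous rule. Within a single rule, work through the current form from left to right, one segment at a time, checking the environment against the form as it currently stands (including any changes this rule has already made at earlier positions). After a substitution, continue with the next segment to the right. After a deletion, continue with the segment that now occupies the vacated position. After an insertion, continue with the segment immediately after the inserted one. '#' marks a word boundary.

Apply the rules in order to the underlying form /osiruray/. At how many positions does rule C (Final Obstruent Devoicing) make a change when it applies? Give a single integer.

0

A Pre-Liquid Lowering: [osiruray] → [oseroray]
B Glottal Epenthesis: [oseroray] → [hoseroray]
C Final Obstruent Devoicing: no change — [hoseroray]
Rule C changed 0 position(s).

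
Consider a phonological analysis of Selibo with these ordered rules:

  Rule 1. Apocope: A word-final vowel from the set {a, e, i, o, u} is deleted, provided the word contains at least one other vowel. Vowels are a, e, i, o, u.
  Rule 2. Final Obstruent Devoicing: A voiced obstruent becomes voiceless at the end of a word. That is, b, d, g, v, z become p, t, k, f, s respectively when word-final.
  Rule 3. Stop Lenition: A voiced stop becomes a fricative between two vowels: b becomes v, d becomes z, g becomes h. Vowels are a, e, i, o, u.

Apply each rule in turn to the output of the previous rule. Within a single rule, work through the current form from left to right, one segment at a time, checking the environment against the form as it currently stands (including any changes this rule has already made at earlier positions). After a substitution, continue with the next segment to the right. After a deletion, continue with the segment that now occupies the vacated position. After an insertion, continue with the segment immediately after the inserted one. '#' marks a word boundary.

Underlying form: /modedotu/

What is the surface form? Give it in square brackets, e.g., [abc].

Rule 1 Apocope: [modedotu] → [modedot]
Rule 2 Final Obstruent Devoicing: no change — [modedot]
Rule 3 Stop Lenition: [modedot] → [mozezot]

[mozezot]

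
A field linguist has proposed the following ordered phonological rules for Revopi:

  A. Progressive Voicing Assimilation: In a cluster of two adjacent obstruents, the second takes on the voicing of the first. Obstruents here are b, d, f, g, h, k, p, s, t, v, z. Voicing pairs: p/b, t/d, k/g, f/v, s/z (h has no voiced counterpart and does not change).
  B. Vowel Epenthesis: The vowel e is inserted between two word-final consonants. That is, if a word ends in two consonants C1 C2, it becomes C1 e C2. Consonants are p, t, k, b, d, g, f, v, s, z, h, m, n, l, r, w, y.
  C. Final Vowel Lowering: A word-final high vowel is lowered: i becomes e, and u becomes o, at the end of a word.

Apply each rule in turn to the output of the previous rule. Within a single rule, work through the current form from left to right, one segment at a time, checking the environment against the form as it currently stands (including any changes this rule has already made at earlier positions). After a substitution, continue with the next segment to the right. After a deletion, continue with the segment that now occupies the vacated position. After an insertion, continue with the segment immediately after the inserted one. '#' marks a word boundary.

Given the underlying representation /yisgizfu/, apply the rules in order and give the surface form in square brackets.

A Progressive Voicing Assimilation: [yisgizfu] → [yiskizvu]
B Vowel Epenthesis: no change — [yiskizvu]
C Final Vowel Lowering: [yiskizvu] → [yiskizvo]

[yiskizvo]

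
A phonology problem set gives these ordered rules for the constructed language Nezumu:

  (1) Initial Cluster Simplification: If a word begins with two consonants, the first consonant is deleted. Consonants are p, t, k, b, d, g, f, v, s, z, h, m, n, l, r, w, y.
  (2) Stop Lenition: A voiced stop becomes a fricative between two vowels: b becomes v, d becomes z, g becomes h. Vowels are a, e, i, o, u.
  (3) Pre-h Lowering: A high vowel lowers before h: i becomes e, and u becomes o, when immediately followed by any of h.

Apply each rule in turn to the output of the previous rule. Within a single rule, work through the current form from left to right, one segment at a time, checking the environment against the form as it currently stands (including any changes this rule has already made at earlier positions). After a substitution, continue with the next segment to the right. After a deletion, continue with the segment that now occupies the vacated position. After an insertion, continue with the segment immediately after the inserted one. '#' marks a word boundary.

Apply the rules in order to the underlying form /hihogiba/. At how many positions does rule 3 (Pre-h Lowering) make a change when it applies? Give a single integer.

1

(1) Initial Cluster Simplification: no change — [hihogiba]
(2) Stop Lenition: [hihogiba] → [hihohiva]
(3) Pre-h Lowering: [hihohiva] → [hehohiva]
Rule 3 changed 1 position(s).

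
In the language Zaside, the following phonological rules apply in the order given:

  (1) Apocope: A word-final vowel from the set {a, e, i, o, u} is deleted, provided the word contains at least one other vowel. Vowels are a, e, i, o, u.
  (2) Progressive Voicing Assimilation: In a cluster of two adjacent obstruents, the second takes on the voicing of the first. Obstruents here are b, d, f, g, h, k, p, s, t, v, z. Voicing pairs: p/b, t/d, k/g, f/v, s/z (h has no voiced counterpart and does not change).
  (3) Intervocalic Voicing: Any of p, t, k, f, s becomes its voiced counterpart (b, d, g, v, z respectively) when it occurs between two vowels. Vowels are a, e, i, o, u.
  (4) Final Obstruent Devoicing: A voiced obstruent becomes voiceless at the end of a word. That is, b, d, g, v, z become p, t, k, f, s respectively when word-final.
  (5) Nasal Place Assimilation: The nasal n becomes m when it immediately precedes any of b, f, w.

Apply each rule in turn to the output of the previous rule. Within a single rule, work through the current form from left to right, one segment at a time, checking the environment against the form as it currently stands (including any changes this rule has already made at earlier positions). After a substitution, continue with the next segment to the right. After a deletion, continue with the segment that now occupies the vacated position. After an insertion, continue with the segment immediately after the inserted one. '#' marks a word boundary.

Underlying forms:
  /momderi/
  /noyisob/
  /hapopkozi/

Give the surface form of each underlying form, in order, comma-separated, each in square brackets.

/momderi/:
  (1) Apocope: [momderi] → [momder]
  (2) Progressive Voicing Assimilation: no change — [momder]
  (3) Intervocalic Voicing: no change — [momder]
  (4) Final Obstruent Devoicing: no change — [momder]
  (5) Nasal Place Assimilation: no change — [momder]
/noyisob/:
  (1) Apocope: no change — [noyisob]
  (2) Progressive Voicing Assimilation: no change — [noyisob]
  (3) Intervocalic Voicing: [noyisob] → [noyizob]
  (4) Final Obstruent Devoicing: [noyizob] → [noyizop]
  (5) Nasal Place Assimilation: no change — [noyizop]
/hapopkozi/:
  (1) Apocope: [hapopkozi] → [hapopkoz]
  (2) Progressive Voicing Assimilation: no change — [hapopkoz]
  (3) Intervocalic Voicing: [hapopkoz] → [habopkoz]
  (4) Final Obstruent Devoicing: [habopkoz] → [habopkos]
  (5) Nasal Place Assimilation: no change — [habopkos]

[momder], [noyizop], [habopkos]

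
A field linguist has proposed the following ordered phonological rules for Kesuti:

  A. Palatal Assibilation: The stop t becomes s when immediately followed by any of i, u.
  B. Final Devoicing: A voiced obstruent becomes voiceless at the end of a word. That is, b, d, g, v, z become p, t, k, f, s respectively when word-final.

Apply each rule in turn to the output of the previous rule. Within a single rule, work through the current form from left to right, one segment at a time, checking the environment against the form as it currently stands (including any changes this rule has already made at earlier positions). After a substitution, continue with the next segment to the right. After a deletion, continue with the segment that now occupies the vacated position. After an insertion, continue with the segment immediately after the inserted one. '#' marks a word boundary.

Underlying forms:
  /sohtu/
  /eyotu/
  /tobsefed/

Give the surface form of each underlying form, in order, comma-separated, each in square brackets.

[sohsu], [eyosu], [tobsefet]

/sohtu/:
  A Palatal Assibilation: [sohtu] → [sohsu]
  B Final Devoicing: no change — [sohsu]
/eyotu/:
  A Palatal Assibilation: [eyotu] → [eyosu]
  B Final Devoicing: no change — [eyosu]
/tobsefed/:
  A Palatal Assibilation: no change — [tobsefed]
  B Final Devoicing: [tobsefed] → [tobsefet]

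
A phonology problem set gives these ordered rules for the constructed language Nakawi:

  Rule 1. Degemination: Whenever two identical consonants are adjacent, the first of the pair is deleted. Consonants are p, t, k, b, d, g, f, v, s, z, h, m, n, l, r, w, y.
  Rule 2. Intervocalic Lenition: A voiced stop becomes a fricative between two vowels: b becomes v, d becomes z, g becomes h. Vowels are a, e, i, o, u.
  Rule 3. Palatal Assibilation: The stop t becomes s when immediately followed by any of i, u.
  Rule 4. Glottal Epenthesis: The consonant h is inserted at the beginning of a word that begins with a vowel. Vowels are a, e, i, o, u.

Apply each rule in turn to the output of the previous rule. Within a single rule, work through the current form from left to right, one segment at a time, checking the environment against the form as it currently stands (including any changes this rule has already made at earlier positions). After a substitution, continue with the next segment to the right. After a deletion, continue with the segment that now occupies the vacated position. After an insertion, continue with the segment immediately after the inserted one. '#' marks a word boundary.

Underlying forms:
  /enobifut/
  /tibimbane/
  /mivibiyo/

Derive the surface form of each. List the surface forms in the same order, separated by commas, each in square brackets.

/enobifut/:
  Rule 1 Degemination: no change — [enobifut]
  Rule 2 Intervocalic Lenition: [enobifut] → [enovifut]
  Rule 3 Palatal Assibilation: no change — [enovifut]
  Rule 4 Glottal Epenthesis: [enovifut] → [henovifut]
/tibimbane/:
  Rule 1 Degemination: no change — [tibimbane]
  Rule 2 Intervocalic Lenition: [tibimbane] → [tivimbane]
  Rule 3 Palatal Assibilation: [tivimbane] → [sivimbane]
  Rule 4 Glottal Epenthesis: no change — [sivimbane]
/mivibiyo/:
  Rule 1 Degemination: no change — [mivibiyo]
  Rule 2 Intervocalic Lenition: [mivibiyo] → [miviviyo]
  Rule 3 Palatal Assibilation: no change — [miviviyo]
  Rule 4 Glottal Epenthesis: no change — [miviviyo]

[henovifut], [sivimbane], [miviviyo]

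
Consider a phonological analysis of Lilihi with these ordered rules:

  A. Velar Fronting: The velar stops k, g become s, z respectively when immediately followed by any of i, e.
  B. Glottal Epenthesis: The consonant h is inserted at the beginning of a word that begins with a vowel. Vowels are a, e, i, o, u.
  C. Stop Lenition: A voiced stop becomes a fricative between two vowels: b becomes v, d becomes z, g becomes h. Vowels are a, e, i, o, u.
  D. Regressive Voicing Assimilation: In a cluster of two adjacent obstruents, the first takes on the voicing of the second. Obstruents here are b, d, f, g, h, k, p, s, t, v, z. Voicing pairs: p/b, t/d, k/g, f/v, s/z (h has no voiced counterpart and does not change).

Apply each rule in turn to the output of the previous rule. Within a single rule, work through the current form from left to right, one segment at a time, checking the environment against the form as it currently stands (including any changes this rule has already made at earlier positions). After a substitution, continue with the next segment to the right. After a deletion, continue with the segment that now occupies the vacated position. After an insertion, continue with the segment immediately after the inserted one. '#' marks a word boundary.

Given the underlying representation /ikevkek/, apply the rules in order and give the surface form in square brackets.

[hisefsek]

A Velar Fronting: [ikevkek] → [isevsek]
B Glottal Epenthesis: [isevsek] → [hisevsek]
C Stop Lenition: no change — [hisevsek]
D Regressive Voicing Assimilation: [hisevsek] → [hisefsek]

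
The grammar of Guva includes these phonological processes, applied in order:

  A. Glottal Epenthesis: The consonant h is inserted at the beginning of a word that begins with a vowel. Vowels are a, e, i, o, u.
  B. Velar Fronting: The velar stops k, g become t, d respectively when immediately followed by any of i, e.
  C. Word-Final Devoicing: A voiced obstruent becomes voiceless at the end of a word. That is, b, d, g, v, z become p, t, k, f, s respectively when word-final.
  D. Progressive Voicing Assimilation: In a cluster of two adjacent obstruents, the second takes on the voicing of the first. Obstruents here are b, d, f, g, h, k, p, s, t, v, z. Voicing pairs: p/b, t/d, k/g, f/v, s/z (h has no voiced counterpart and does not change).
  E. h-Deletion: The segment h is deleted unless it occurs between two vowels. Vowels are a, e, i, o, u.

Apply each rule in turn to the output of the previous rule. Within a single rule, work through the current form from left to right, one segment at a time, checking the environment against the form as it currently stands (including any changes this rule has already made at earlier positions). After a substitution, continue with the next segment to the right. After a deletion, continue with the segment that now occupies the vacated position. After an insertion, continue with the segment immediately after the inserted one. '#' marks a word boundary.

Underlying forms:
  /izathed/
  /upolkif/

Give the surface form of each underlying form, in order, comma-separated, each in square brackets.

[izatet], [upoltif]

/izathed/:
  A Glottal Epenthesis: [izathed] → [hizathed]
  B Velar Fronting: no change — [hizathed]
  C Word-Final Devoicing: [hizathed] → [hizathet]
  D Progressive Voicing Assimilation: no change — [hizathet]
  E h-Deletion: [hizathet] → [izatet]
/upolkif/:
  A Glottal Epenthesis: [upolkif] → [hupolkif]
  B Velar Fronting: [hupolkif] → [hupoltif]
  C Word-Final Devoicing: no change — [hupoltif]
  D Progressive Voicing Assimilation: no change — [hupoltif]
  E h-Deletion: [hupoltif] → [upoltif]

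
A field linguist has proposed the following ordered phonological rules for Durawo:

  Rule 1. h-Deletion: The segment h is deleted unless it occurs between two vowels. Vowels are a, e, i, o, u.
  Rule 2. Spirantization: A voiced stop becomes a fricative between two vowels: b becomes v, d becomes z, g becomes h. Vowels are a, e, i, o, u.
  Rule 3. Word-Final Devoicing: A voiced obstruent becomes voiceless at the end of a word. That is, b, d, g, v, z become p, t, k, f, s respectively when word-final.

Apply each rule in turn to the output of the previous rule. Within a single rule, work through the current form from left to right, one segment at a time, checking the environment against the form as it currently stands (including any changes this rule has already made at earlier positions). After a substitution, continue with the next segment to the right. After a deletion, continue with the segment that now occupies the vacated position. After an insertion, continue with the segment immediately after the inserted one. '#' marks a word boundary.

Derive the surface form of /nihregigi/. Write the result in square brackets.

[nirehihi]

Rule 1 h-Deletion: [nihregigi] → [niregigi]
Rule 2 Spirantization: [niregigi] → [nirehihi]
Rule 3 Word-Final Devoicing: no change — [nirehihi]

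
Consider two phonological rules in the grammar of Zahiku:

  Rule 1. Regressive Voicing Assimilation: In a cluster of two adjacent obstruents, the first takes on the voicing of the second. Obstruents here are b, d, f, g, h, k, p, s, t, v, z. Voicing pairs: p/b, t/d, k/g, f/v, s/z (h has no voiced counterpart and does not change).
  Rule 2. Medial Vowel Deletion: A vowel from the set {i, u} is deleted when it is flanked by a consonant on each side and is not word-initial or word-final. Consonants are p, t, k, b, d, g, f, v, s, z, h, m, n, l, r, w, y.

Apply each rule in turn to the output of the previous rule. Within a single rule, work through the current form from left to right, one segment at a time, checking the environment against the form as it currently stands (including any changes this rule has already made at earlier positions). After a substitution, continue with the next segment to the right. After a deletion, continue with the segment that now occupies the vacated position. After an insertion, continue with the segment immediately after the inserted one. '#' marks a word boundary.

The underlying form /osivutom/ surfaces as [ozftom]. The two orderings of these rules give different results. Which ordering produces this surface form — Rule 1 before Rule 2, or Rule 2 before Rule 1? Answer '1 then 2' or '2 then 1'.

Order 1 then 2:
  1 Regressive Voicing Assimilation: no change — [osivutom]
  2 Medial Vowel Deletion: [osivutom] → [osvtom]
  result: [osvtom]
Order 2 then 1:
  2 Medial Vowel Deletion: [osivutom] → [osvtom]
  1 Regressive Voicing Assimilation: [osvtom] → [ozftom]
  result: [ozftom]

2 then 1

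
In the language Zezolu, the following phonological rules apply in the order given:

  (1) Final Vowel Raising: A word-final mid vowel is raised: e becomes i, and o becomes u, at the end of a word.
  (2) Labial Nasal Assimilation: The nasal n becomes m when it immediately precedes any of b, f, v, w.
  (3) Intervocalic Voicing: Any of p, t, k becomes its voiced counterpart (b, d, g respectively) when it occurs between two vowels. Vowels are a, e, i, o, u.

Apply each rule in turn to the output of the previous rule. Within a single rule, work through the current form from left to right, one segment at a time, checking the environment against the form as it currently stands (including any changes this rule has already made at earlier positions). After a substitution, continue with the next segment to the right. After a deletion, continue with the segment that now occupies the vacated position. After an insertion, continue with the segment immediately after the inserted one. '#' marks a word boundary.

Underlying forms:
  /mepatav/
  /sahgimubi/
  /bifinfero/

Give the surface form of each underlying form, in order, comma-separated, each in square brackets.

[mebadav], [sahgimubi], [bifimferu]

/mepatav/:
  (1) Final Vowel Raising: no change — [mepatav]
  (2) Labial Nasal Assimilation: no change — [mepatav]
  (3) Intervocalic Voicing: [mepatav] → [mebadav]
/sahgimubi/:
  (1) Final Vowel Raising: no change — [sahgimubi]
  (2) Labial Nasal Assimilation: no change — [sahgimubi]
  (3) Intervocalic Voicing: no change — [sahgimubi]
/bifinfero/:
  (1) Final Vowel Raising: [bifinfero] → [bifinferu]
  (2) Labial Nasal Assimilation: [bifinferu] → [bifimferu]
  (3) Intervocalic Voicing: no change — [bifimferu]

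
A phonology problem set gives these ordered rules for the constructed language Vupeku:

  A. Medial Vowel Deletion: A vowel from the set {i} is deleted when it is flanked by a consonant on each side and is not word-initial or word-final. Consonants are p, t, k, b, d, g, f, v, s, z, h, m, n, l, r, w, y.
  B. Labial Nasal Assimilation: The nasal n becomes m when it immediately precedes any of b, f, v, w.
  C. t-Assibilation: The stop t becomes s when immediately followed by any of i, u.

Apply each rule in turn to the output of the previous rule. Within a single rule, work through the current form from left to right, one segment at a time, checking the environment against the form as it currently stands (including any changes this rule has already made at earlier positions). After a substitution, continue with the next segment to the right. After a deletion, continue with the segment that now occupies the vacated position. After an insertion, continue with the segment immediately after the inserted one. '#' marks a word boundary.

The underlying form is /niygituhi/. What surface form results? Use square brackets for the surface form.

A Medial Vowel Deletion: [niygituhi] → [nygtuhi]
B Labial Nasal Assimilation: no change — [nygtuhi]
C t-Assibilation: [nygtuhi] → [nygsuhi]

[nygsuhi]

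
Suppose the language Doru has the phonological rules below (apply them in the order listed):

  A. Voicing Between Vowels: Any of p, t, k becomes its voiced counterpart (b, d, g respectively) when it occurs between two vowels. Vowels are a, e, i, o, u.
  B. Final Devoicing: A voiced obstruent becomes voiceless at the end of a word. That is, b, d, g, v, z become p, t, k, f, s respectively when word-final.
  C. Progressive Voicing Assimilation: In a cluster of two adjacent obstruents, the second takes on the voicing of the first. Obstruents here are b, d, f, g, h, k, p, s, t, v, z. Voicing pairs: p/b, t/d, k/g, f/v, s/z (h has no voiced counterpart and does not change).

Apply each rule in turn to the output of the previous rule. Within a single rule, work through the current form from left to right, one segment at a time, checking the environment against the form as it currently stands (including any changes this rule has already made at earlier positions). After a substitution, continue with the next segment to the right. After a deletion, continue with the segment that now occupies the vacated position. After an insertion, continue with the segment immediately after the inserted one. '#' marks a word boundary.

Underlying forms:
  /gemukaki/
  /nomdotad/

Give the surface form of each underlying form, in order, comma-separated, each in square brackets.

[gemugagi], [nomdodat]

/gemukaki/:
  A Voicing Between Vowels: [gemukaki] → [gemugagi]
  B Final Devoicing: no change — [gemugagi]
  C Progressive Voicing Assimilation: no change — [gemugagi]
/nomdotad/:
  A Voicing Between Vowels: [nomdotad] → [nomdodad]
  B Final Devoicing: [nomdodad] → [nomdodat]
  C Progressive Voicing Assimilation: no change — [nomdodat]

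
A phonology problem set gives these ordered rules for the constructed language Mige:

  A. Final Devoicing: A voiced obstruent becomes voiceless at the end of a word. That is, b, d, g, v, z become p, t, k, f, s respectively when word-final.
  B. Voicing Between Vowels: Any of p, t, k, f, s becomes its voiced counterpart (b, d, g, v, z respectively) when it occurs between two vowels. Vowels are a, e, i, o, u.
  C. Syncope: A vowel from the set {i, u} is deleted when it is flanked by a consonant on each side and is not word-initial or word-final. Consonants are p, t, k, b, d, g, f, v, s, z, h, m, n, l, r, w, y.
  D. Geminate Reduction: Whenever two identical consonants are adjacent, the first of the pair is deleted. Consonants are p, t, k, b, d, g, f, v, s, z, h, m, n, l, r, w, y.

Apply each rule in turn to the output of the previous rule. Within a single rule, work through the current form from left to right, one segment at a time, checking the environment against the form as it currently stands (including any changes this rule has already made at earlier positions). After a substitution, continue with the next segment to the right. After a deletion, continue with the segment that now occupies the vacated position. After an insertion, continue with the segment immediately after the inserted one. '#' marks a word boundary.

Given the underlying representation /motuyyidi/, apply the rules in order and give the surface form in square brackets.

A Final Devoicing: no change — [motuyyidi]
B Voicing Between Vowels: [motuyyidi] → [moduyyidi]
C Syncope: [moduyyidi] → [modyydi]
D Geminate Reduction: [modyydi] → [modydi]

[modydi]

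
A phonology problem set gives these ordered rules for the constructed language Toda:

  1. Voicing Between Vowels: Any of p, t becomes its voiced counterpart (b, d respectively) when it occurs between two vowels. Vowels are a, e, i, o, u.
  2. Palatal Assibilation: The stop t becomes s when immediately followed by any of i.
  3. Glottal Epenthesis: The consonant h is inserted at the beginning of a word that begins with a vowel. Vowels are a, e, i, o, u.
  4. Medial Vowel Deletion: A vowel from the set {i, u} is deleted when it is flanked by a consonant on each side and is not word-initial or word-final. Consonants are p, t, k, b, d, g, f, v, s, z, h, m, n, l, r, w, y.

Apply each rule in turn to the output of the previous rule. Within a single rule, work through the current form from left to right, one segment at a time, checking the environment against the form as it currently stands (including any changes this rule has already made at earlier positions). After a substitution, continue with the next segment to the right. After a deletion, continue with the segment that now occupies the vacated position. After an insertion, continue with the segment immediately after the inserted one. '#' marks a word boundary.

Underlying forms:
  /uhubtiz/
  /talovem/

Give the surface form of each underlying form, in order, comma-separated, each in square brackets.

/uhubtiz/:
  1 Voicing Between Vowels: no change — [uhubtiz]
  2 Palatal Assibilation: [uhubtiz] → [uhubsiz]
  3 Glottal Epenthesis: [uhubsiz] → [huhubsiz]
  4 Medial Vowel Deletion: [huhubsiz] → [hhbsz]
/talovem/:
  1 Voicing Between Vowels: no change — [talovem]
  2 Palatal Assibilation: no change — [talovem]
  3 Glottal Epenthesis: no change — [talovem]
  4 Medial Vowel Deletion: no change — [talovem]

[hhbsz], [talovem]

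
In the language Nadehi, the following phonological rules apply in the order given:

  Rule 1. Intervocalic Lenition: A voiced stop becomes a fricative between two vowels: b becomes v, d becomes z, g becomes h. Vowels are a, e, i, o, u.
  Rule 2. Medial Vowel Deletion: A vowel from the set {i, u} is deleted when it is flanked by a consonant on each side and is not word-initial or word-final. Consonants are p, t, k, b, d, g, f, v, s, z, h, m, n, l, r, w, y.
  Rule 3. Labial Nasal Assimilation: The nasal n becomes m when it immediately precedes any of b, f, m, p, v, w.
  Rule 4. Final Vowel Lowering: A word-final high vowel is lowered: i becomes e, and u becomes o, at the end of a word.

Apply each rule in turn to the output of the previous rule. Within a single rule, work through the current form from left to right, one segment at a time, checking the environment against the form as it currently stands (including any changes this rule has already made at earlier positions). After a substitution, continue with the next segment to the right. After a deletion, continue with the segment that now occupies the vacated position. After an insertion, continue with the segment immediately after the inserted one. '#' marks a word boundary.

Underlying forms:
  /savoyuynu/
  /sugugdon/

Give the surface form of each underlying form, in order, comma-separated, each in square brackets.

/savoyuynu/:
  Rule 1 Intervocalic Lenition: no change — [savoyuynu]
  Rule 2 Medial Vowel Deletion: [savoyuynu] → [savoyynu]
  Rule 3 Labial Nasal Assimilation: no change — [savoyynu]
  Rule 4 Final Vowel Lowering: [savoyynu] → [savoyyno]
/sugugdon/:
  Rule 1 Intervocalic Lenition: [sugugdon] → [suhugdon]
  Rule 2 Medial Vowel Deletion: [suhugdon] → [shgdon]
  Rule 3 Labial Nasal Assimilation: no change — [shgdon]
  Rule 4 Final Vowel Lowering: no change — [shgdon]

[savoyyno], [shgdon]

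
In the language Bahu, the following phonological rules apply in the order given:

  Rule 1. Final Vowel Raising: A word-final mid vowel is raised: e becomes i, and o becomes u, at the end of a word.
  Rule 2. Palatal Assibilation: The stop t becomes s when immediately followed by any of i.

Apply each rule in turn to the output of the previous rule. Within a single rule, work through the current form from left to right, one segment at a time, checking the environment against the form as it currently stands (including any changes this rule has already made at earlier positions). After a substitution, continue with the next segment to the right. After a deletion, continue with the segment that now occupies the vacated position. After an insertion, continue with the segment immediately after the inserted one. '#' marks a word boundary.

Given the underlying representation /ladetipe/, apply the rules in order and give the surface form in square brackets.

Rule 1 Final Vowel Raising: [ladetipe] → [ladetipi]
Rule 2 Palatal Assibilation: [ladetipi] → [ladesipi]

[ladesipi]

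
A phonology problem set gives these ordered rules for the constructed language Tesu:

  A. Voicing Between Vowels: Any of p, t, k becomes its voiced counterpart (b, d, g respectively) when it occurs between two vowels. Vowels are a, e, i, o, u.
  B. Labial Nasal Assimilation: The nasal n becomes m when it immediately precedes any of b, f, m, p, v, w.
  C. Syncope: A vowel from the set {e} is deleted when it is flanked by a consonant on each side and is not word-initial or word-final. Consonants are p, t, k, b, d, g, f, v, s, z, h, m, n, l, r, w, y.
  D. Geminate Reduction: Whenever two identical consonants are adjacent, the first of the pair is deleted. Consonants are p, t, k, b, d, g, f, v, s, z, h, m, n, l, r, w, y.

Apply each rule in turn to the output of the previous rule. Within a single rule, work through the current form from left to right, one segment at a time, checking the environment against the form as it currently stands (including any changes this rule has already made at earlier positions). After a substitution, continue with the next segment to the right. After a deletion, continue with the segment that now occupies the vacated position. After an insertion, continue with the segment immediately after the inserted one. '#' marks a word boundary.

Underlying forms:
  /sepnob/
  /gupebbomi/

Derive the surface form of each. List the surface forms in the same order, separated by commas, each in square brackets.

[spnob], [gubomi]

/sepnob/:
  A Voicing Between Vowels: no change — [sepnob]
  B Labial Nasal Assimilation: no change — [sepnob]
  C Syncope: [sepnob] → [spnob]
  D Geminate Reduction: no change — [spnob]
/gupebbomi/:
  A Voicing Between Vowels: [gupebbomi] → [gubebbomi]
  B Labial Nasal Assimilation: no change — [gubebbomi]
  C Syncope: [gubebbomi] → [gubbbomi]
  D Geminate Reduction: [gubbbomi] → [gubomi]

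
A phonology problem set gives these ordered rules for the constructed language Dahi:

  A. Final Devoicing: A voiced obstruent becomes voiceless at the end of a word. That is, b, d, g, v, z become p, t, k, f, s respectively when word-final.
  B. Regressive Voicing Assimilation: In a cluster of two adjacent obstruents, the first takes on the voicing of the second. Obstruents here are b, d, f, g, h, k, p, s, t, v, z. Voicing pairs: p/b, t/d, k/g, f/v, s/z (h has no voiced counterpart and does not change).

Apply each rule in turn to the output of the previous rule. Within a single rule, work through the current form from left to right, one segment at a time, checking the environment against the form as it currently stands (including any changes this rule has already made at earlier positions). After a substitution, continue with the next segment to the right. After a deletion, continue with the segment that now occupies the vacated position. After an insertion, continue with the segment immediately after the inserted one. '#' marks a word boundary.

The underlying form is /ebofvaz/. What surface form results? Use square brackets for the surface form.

A Final Devoicing: [ebofvaz] → [ebofvas]
B Regressive Voicing Assimilation: [ebofvas] → [ebovvas]

[ebovvas]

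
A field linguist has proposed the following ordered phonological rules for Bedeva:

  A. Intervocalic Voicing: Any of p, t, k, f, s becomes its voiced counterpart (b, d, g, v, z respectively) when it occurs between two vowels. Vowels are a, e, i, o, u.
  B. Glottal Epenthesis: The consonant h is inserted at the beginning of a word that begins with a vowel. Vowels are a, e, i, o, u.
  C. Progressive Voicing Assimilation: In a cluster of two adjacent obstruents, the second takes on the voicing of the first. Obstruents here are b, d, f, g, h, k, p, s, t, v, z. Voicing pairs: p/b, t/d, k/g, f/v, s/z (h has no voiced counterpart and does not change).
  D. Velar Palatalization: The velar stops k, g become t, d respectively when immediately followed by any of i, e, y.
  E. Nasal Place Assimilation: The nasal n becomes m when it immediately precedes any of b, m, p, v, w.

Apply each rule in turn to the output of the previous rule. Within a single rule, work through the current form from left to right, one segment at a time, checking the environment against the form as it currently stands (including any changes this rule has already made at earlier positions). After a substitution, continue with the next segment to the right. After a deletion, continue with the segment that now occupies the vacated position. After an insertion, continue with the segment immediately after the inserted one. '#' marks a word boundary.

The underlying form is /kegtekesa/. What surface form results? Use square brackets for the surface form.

A Intervocalic Voicing: [kegtekesa] → [kegtegeza]
B Glottal Epenthesis: no change — [kegtegeza]
C Progressive Voicing Assimilation: [kegtegeza] → [kegdegeza]
D Velar Palatalization: [kegdegeza] → [tegdedeza]
E Nasal Place Assimilation: no change — [tegdedeza]

[tegdedeza]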